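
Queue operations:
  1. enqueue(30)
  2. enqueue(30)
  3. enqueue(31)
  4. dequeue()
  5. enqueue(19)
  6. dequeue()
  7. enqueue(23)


enqueue(30) -> [30]
enqueue(30) -> [30, 30]
enqueue(31) -> [30, 30, 31]
dequeue()->30, [30, 31]
enqueue(19) -> [30, 31, 19]
dequeue()->30, [31, 19]
enqueue(23) -> [31, 19, 23]

Final queue: [31, 19, 23]


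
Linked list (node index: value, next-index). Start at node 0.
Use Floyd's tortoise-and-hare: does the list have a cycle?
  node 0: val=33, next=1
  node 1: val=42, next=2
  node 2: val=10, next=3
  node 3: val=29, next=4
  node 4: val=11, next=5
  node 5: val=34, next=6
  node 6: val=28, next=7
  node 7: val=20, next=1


Floyd's tortoise (slow, +1) and hare (fast, +2):
  init: slow=0, fast=0
  step 1: slow=1, fast=2
  step 2: slow=2, fast=4
  step 3: slow=3, fast=6
  step 4: slow=4, fast=1
  step 5: slow=5, fast=3
  step 6: slow=6, fast=5
  step 7: slow=7, fast=7
  slow == fast at node 7: cycle detected

Cycle: yes


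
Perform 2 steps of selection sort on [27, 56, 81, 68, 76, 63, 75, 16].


Initial: [27, 56, 81, 68, 76, 63, 75, 16]
Step 1: min=16 at 7
  Swap: [16, 56, 81, 68, 76, 63, 75, 27]
Step 2: min=27 at 7
  Swap: [16, 27, 81, 68, 76, 63, 75, 56]

After 2 steps: [16, 27, 81, 68, 76, 63, 75, 56]


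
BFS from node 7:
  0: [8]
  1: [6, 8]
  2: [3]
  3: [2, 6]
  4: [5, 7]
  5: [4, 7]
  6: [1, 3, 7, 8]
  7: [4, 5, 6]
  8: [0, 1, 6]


Visit 7, enqueue [4, 5, 6]
Visit 4, enqueue []
Visit 5, enqueue []
Visit 6, enqueue [1, 3, 8]
Visit 1, enqueue []
Visit 3, enqueue [2]
Visit 8, enqueue [0]
Visit 2, enqueue []
Visit 0, enqueue []

BFS order: [7, 4, 5, 6, 1, 3, 8, 2, 0]


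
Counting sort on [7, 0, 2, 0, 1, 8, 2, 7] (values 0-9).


Input: [7, 0, 2, 0, 1, 8, 2, 7]
Counts: [2, 1, 2, 0, 0, 0, 0, 2, 1, 0]

Sorted: [0, 0, 1, 2, 2, 7, 7, 8]


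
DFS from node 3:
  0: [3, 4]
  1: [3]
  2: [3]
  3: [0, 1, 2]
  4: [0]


Visit 3, push [2, 1, 0]
Visit 0, push [4]
Visit 4, push []
Visit 1, push []
Visit 2, push []

DFS order: [3, 0, 4, 1, 2]


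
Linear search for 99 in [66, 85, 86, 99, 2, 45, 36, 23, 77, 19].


i=0: 66!=99
i=1: 85!=99
i=2: 86!=99
i=3: 99==99 found!

Found at 3, 4 comps


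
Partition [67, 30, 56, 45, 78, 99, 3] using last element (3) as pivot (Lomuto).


Pivot: 3
Place pivot at 0: [3, 30, 56, 45, 78, 99, 67]

Partitioned: [3, 30, 56, 45, 78, 99, 67]


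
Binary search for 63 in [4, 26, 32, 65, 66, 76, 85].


Step 1: lo=0, hi=6, mid=3, val=65
Step 2: lo=0, hi=2, mid=1, val=26
Step 3: lo=2, hi=2, mid=2, val=32

Not found


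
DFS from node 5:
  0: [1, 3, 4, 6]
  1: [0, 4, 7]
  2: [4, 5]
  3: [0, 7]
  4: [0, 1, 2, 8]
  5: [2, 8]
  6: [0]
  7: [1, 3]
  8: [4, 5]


Visit 5, push [8, 2]
Visit 2, push [4]
Visit 4, push [8, 1, 0]
Visit 0, push [6, 3, 1]
Visit 1, push [7]
Visit 7, push [3]
Visit 3, push []
Visit 6, push []
Visit 8, push []

DFS order: [5, 2, 4, 0, 1, 7, 3, 6, 8]


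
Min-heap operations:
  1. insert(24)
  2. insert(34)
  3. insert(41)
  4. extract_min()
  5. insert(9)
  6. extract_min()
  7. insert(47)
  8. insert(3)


insert(24) -> [24]
insert(34) -> [24, 34]
insert(41) -> [24, 34, 41]
extract_min()->24, [34, 41]
insert(9) -> [9, 41, 34]
extract_min()->9, [34, 41]
insert(47) -> [34, 41, 47]
insert(3) -> [3, 34, 47, 41]

Final heap: [3, 34, 47, 41]


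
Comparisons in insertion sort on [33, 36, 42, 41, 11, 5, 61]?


Algorithm: insertion sort
Input: [33, 36, 42, 41, 11, 5, 61]
Sorted: [5, 11, 33, 36, 41, 42, 61]

14


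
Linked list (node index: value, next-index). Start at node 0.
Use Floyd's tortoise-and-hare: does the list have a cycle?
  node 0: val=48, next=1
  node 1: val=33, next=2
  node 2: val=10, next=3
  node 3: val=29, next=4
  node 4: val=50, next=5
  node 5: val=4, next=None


Floyd's tortoise (slow, +1) and hare (fast, +2):
  init: slow=0, fast=0
  step 1: slow=1, fast=2
  step 2: slow=2, fast=4
  step 3: fast 4->5->None, no cycle

Cycle: no


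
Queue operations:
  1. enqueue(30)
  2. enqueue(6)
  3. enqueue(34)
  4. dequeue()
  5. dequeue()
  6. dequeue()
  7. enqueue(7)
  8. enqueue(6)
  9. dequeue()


enqueue(30) -> [30]
enqueue(6) -> [30, 6]
enqueue(34) -> [30, 6, 34]
dequeue()->30, [6, 34]
dequeue()->6, [34]
dequeue()->34, []
enqueue(7) -> [7]
enqueue(6) -> [7, 6]
dequeue()->7, [6]

Final queue: [6]


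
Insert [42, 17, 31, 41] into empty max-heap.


Insert 42: [42]
Insert 17: [42, 17]
Insert 31: [42, 17, 31]
Insert 41: [42, 41, 31, 17]

Final heap: [42, 41, 31, 17]


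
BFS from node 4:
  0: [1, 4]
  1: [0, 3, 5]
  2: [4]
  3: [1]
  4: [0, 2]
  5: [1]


Visit 4, enqueue [0, 2]
Visit 0, enqueue [1]
Visit 2, enqueue []
Visit 1, enqueue [3, 5]
Visit 3, enqueue []
Visit 5, enqueue []

BFS order: [4, 0, 2, 1, 3, 5]


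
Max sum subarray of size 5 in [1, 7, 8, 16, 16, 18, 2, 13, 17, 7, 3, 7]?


[0:5]: 48
[1:6]: 65
[2:7]: 60
[3:8]: 65
[4:9]: 66
[5:10]: 57
[6:11]: 42
[7:12]: 47

Max: 66 at [4:9]


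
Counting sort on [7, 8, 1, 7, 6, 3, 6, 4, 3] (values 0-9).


Input: [7, 8, 1, 7, 6, 3, 6, 4, 3]
Counts: [0, 1, 0, 2, 1, 0, 2, 2, 1, 0]

Sorted: [1, 3, 3, 4, 6, 6, 7, 7, 8]


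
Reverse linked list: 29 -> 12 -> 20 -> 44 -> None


Step 1: curr=29, set curr.next=prev(None) | reversed so far: 29
Step 2: curr=12, set curr.next=prev(29) | reversed so far: 12 -> 29
Step 3: curr=20, set curr.next=prev(12) | reversed so far: 20 -> 12 -> 29
Step 4: curr=44, set curr.next=prev(20) | reversed so far: 44 -> 20 -> 12 -> 29

44 -> 20 -> 12 -> 29 -> None


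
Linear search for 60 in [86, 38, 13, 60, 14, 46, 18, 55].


i=0: 86!=60
i=1: 38!=60
i=2: 13!=60
i=3: 60==60 found!

Found at 3, 4 comps


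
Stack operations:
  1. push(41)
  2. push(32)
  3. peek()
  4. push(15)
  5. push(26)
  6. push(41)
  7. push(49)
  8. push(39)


push(41) -> [41]
push(32) -> [41, 32]
peek()->32
push(15) -> [41, 32, 15]
push(26) -> [41, 32, 15, 26]
push(41) -> [41, 32, 15, 26, 41]
push(49) -> [41, 32, 15, 26, 41, 49]
push(39) -> [41, 32, 15, 26, 41, 49, 39]

Final stack: [41, 32, 15, 26, 41, 49, 39]


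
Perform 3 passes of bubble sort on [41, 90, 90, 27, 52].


Initial: [41, 90, 90, 27, 52]
Pass 1: [41, 90, 27, 52, 90] (2 swaps)
Pass 2: [41, 27, 52, 90, 90] (2 swaps)
Pass 3: [27, 41, 52, 90, 90] (1 swaps)

After 3 passes: [27, 41, 52, 90, 90]


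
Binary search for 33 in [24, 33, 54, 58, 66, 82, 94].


Step 1: lo=0, hi=6, mid=3, val=58
Step 2: lo=0, hi=2, mid=1, val=33

Found at index 1


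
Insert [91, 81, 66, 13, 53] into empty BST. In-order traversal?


Insert 91: root
Insert 81: L from 91
Insert 66: L from 91 -> L from 81
Insert 13: L from 91 -> L from 81 -> L from 66
Insert 53: L from 91 -> L from 81 -> L from 66 -> R from 13

In-order: [13, 53, 66, 81, 91]


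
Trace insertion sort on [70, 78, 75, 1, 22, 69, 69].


Initial: [70, 78, 75, 1, 22, 69, 69]
Insert 78: [70, 78, 75, 1, 22, 69, 69]
Insert 75: [70, 75, 78, 1, 22, 69, 69]
Insert 1: [1, 70, 75, 78, 22, 69, 69]
Insert 22: [1, 22, 70, 75, 78, 69, 69]
Insert 69: [1, 22, 69, 70, 75, 78, 69]
Insert 69: [1, 22, 69, 69, 70, 75, 78]

Sorted: [1, 22, 69, 69, 70, 75, 78]


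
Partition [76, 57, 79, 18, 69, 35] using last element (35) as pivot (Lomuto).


Pivot: 35
  18 <= 35: swap -> [18, 57, 79, 76, 69, 35]
Place pivot at 1: [18, 35, 79, 76, 69, 57]

Partitioned: [18, 35, 79, 76, 69, 57]


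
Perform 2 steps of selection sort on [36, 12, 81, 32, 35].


Initial: [36, 12, 81, 32, 35]
Step 1: min=12 at 1
  Swap: [12, 36, 81, 32, 35]
Step 2: min=32 at 3
  Swap: [12, 32, 81, 36, 35]

After 2 steps: [12, 32, 81, 36, 35]


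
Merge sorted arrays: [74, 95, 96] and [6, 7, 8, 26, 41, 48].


Take 6 from B
Take 7 from B
Take 8 from B
Take 26 from B
Take 41 from B
Take 48 from B

Merged: [6, 7, 8, 26, 41, 48, 74, 95, 96]


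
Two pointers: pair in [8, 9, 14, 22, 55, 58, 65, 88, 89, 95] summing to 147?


lo=0(8)+hi=9(95)=103
lo=1(9)+hi=9(95)=104
lo=2(14)+hi=9(95)=109
lo=3(22)+hi=9(95)=117
lo=4(55)+hi=9(95)=150
lo=4(55)+hi=8(89)=144
lo=5(58)+hi=8(89)=147

Yes: 58+89=147


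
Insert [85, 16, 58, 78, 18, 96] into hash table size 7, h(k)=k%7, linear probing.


Insert 85: h=1 -> slot 1
Insert 16: h=2 -> slot 2
Insert 58: h=2, 1 probes -> slot 3
Insert 78: h=1, 3 probes -> slot 4
Insert 18: h=4, 1 probes -> slot 5
Insert 96: h=5, 1 probes -> slot 6

Table: [None, 85, 16, 58, 78, 18, 96]


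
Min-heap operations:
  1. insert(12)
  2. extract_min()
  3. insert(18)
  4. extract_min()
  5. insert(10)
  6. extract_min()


insert(12) -> [12]
extract_min()->12, []
insert(18) -> [18]
extract_min()->18, []
insert(10) -> [10]
extract_min()->10, []

Final heap: []


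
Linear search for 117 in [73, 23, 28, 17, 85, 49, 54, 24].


i=0: 73!=117
i=1: 23!=117
i=2: 28!=117
i=3: 17!=117
i=4: 85!=117
i=5: 49!=117
i=6: 54!=117
i=7: 24!=117

Not found, 8 comps


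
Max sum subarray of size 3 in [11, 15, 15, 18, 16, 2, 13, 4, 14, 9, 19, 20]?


[0:3]: 41
[1:4]: 48
[2:5]: 49
[3:6]: 36
[4:7]: 31
[5:8]: 19
[6:9]: 31
[7:10]: 27
[8:11]: 42
[9:12]: 48

Max: 49 at [2:5]


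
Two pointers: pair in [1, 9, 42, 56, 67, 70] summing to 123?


lo=0(1)+hi=5(70)=71
lo=1(9)+hi=5(70)=79
lo=2(42)+hi=5(70)=112
lo=3(56)+hi=5(70)=126
lo=3(56)+hi=4(67)=123

Yes: 56+67=123


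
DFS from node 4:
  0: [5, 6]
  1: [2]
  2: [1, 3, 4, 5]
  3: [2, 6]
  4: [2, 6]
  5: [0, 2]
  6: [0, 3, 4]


Visit 4, push [6, 2]
Visit 2, push [5, 3, 1]
Visit 1, push []
Visit 3, push [6]
Visit 6, push [0]
Visit 0, push [5]
Visit 5, push []

DFS order: [4, 2, 1, 3, 6, 0, 5]


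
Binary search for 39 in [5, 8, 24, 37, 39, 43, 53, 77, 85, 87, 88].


Step 1: lo=0, hi=10, mid=5, val=43
Step 2: lo=0, hi=4, mid=2, val=24
Step 3: lo=3, hi=4, mid=3, val=37
Step 4: lo=4, hi=4, mid=4, val=39

Found at index 4


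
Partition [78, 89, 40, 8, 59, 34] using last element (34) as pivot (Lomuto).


Pivot: 34
  8 <= 34: swap -> [8, 89, 40, 78, 59, 34]
Place pivot at 1: [8, 34, 40, 78, 59, 89]

Partitioned: [8, 34, 40, 78, 59, 89]


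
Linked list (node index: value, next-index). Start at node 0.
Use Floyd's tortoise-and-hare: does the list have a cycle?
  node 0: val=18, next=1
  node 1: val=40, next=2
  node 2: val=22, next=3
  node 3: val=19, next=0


Floyd's tortoise (slow, +1) and hare (fast, +2):
  init: slow=0, fast=0
  step 1: slow=1, fast=2
  step 2: slow=2, fast=0
  step 3: slow=3, fast=2
  step 4: slow=0, fast=0
  slow == fast at node 0: cycle detected

Cycle: yes


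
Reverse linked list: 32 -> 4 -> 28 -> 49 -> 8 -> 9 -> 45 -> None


Step 1: curr=32, set curr.next=prev(None) | reversed so far: 32
Step 2: curr=4, set curr.next=prev(32) | reversed so far: 4 -> 32
Step 3: curr=28, set curr.next=prev(4) | reversed so far: 28 -> 4 -> 32
Step 4: curr=49, set curr.next=prev(28) | reversed so far: 49 -> 28 -> 4 -> 32
Step 5: curr=8, set curr.next=prev(49) | reversed so far: 8 -> 49 -> 28 -> 4 -> 32
Step 6: curr=9, set curr.next=prev(8) | reversed so far: 9 -> 8 -> 49 -> 28 -> 4 -> 32
Step 7: curr=45, set curr.next=prev(9) | reversed so far: 45 -> 9 -> 8 -> 49 -> 28 -> 4 -> 32

45 -> 9 -> 8 -> 49 -> 28 -> 4 -> 32 -> None


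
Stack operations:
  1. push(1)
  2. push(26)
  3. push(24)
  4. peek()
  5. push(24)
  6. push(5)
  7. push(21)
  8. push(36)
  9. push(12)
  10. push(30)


push(1) -> [1]
push(26) -> [1, 26]
push(24) -> [1, 26, 24]
peek()->24
push(24) -> [1, 26, 24, 24]
push(5) -> [1, 26, 24, 24, 5]
push(21) -> [1, 26, 24, 24, 5, 21]
push(36) -> [1, 26, 24, 24, 5, 21, 36]
push(12) -> [1, 26, 24, 24, 5, 21, 36, 12]
push(30) -> [1, 26, 24, 24, 5, 21, 36, 12, 30]

Final stack: [1, 26, 24, 24, 5, 21, 36, 12, 30]


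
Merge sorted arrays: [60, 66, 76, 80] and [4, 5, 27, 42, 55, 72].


Take 4 from B
Take 5 from B
Take 27 from B
Take 42 from B
Take 55 from B
Take 60 from A
Take 66 from A
Take 72 from B

Merged: [4, 5, 27, 42, 55, 60, 66, 72, 76, 80]


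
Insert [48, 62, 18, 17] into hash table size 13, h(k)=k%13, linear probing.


Insert 48: h=9 -> slot 9
Insert 62: h=10 -> slot 10
Insert 18: h=5 -> slot 5
Insert 17: h=4 -> slot 4

Table: [None, None, None, None, 17, 18, None, None, None, 48, 62, None, None]


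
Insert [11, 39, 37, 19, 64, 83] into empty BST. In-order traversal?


Insert 11: root
Insert 39: R from 11
Insert 37: R from 11 -> L from 39
Insert 19: R from 11 -> L from 39 -> L from 37
Insert 64: R from 11 -> R from 39
Insert 83: R from 11 -> R from 39 -> R from 64

In-order: [11, 19, 37, 39, 64, 83]


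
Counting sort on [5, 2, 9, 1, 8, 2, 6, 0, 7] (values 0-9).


Input: [5, 2, 9, 1, 8, 2, 6, 0, 7]
Counts: [1, 1, 2, 0, 0, 1, 1, 1, 1, 1]

Sorted: [0, 1, 2, 2, 5, 6, 7, 8, 9]


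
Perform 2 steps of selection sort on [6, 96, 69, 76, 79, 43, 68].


Initial: [6, 96, 69, 76, 79, 43, 68]
Step 1: min=6 at 0
  Swap: [6, 96, 69, 76, 79, 43, 68]
Step 2: min=43 at 5
  Swap: [6, 43, 69, 76, 79, 96, 68]

After 2 steps: [6, 43, 69, 76, 79, 96, 68]


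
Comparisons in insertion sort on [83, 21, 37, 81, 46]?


Algorithm: insertion sort
Input: [83, 21, 37, 81, 46]
Sorted: [21, 37, 46, 81, 83]

8


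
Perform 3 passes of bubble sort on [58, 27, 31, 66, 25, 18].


Initial: [58, 27, 31, 66, 25, 18]
Pass 1: [27, 31, 58, 25, 18, 66] (4 swaps)
Pass 2: [27, 31, 25, 18, 58, 66] (2 swaps)
Pass 3: [27, 25, 18, 31, 58, 66] (2 swaps)

After 3 passes: [27, 25, 18, 31, 58, 66]


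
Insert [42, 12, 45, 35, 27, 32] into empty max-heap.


Insert 42: [42]
Insert 12: [42, 12]
Insert 45: [45, 12, 42]
Insert 35: [45, 35, 42, 12]
Insert 27: [45, 35, 42, 12, 27]
Insert 32: [45, 35, 42, 12, 27, 32]

Final heap: [45, 35, 42, 12, 27, 32]


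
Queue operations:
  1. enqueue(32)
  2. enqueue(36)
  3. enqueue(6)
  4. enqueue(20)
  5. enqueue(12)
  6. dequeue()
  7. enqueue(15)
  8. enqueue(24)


enqueue(32) -> [32]
enqueue(36) -> [32, 36]
enqueue(6) -> [32, 36, 6]
enqueue(20) -> [32, 36, 6, 20]
enqueue(12) -> [32, 36, 6, 20, 12]
dequeue()->32, [36, 6, 20, 12]
enqueue(15) -> [36, 6, 20, 12, 15]
enqueue(24) -> [36, 6, 20, 12, 15, 24]

Final queue: [36, 6, 20, 12, 15, 24]


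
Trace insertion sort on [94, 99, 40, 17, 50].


Initial: [94, 99, 40, 17, 50]
Insert 99: [94, 99, 40, 17, 50]
Insert 40: [40, 94, 99, 17, 50]
Insert 17: [17, 40, 94, 99, 50]
Insert 50: [17, 40, 50, 94, 99]

Sorted: [17, 40, 50, 94, 99]


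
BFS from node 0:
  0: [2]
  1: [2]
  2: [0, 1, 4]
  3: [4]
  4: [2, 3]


Visit 0, enqueue [2]
Visit 2, enqueue [1, 4]
Visit 1, enqueue []
Visit 4, enqueue [3]
Visit 3, enqueue []

BFS order: [0, 2, 1, 4, 3]


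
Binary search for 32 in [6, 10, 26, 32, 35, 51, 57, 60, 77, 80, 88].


Step 1: lo=0, hi=10, mid=5, val=51
Step 2: lo=0, hi=4, mid=2, val=26
Step 3: lo=3, hi=4, mid=3, val=32

Found at index 3


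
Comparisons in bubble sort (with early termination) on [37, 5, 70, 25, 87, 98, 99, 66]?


Algorithm: bubble sort (with early termination)
Input: [37, 5, 70, 25, 87, 98, 99, 66]
Sorted: [5, 25, 37, 66, 70, 87, 98, 99]

25


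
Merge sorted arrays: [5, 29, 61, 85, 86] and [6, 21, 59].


Take 5 from A
Take 6 from B
Take 21 from B
Take 29 from A
Take 59 from B

Merged: [5, 6, 21, 29, 59, 61, 85, 86]


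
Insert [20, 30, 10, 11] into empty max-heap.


Insert 20: [20]
Insert 30: [30, 20]
Insert 10: [30, 20, 10]
Insert 11: [30, 20, 10, 11]

Final heap: [30, 20, 10, 11]


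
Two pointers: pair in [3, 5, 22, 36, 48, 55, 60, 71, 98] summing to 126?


lo=0(3)+hi=8(98)=101
lo=1(5)+hi=8(98)=103
lo=2(22)+hi=8(98)=120
lo=3(36)+hi=8(98)=134
lo=3(36)+hi=7(71)=107
lo=4(48)+hi=7(71)=119
lo=5(55)+hi=7(71)=126

Yes: 55+71=126


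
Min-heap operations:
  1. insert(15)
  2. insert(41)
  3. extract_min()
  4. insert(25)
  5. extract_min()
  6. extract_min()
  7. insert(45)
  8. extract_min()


insert(15) -> [15]
insert(41) -> [15, 41]
extract_min()->15, [41]
insert(25) -> [25, 41]
extract_min()->25, [41]
extract_min()->41, []
insert(45) -> [45]
extract_min()->45, []

Final heap: []


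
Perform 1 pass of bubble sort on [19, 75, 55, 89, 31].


Initial: [19, 75, 55, 89, 31]
Pass 1: [19, 55, 75, 31, 89] (2 swaps)

After 1 pass: [19, 55, 75, 31, 89]


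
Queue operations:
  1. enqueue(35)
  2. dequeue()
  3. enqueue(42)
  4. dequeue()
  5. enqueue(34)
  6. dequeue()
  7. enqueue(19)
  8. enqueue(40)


enqueue(35) -> [35]
dequeue()->35, []
enqueue(42) -> [42]
dequeue()->42, []
enqueue(34) -> [34]
dequeue()->34, []
enqueue(19) -> [19]
enqueue(40) -> [19, 40]

Final queue: [19, 40]


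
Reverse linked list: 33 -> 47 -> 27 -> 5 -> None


Step 1: curr=33, set curr.next=prev(None) | reversed so far: 33
Step 2: curr=47, set curr.next=prev(33) | reversed so far: 47 -> 33
Step 3: curr=27, set curr.next=prev(47) | reversed so far: 27 -> 47 -> 33
Step 4: curr=5, set curr.next=prev(27) | reversed so far: 5 -> 27 -> 47 -> 33

5 -> 27 -> 47 -> 33 -> None


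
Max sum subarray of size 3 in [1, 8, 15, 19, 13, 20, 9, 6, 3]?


[0:3]: 24
[1:4]: 42
[2:5]: 47
[3:6]: 52
[4:7]: 42
[5:8]: 35
[6:9]: 18

Max: 52 at [3:6]


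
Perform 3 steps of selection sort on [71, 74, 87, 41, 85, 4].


Initial: [71, 74, 87, 41, 85, 4]
Step 1: min=4 at 5
  Swap: [4, 74, 87, 41, 85, 71]
Step 2: min=41 at 3
  Swap: [4, 41, 87, 74, 85, 71]
Step 3: min=71 at 5
  Swap: [4, 41, 71, 74, 85, 87]

After 3 steps: [4, 41, 71, 74, 85, 87]


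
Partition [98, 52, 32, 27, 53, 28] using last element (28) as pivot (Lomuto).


Pivot: 28
  27 <= 28: swap -> [27, 52, 32, 98, 53, 28]
Place pivot at 1: [27, 28, 32, 98, 53, 52]

Partitioned: [27, 28, 32, 98, 53, 52]


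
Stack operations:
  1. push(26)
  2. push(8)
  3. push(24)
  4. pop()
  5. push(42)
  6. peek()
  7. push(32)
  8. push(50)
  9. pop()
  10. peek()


push(26) -> [26]
push(8) -> [26, 8]
push(24) -> [26, 8, 24]
pop()->24, [26, 8]
push(42) -> [26, 8, 42]
peek()->42
push(32) -> [26, 8, 42, 32]
push(50) -> [26, 8, 42, 32, 50]
pop()->50, [26, 8, 42, 32]
peek()->32

Final stack: [26, 8, 42, 32]


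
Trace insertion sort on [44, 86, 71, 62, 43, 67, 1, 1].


Initial: [44, 86, 71, 62, 43, 67, 1, 1]
Insert 86: [44, 86, 71, 62, 43, 67, 1, 1]
Insert 71: [44, 71, 86, 62, 43, 67, 1, 1]
Insert 62: [44, 62, 71, 86, 43, 67, 1, 1]
Insert 43: [43, 44, 62, 71, 86, 67, 1, 1]
Insert 67: [43, 44, 62, 67, 71, 86, 1, 1]
Insert 1: [1, 43, 44, 62, 67, 71, 86, 1]
Insert 1: [1, 1, 43, 44, 62, 67, 71, 86]

Sorted: [1, 1, 43, 44, 62, 67, 71, 86]


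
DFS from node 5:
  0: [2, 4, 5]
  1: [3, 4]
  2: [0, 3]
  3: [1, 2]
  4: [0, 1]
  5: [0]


Visit 5, push [0]
Visit 0, push [4, 2]
Visit 2, push [3]
Visit 3, push [1]
Visit 1, push [4]
Visit 4, push []

DFS order: [5, 0, 2, 3, 1, 4]


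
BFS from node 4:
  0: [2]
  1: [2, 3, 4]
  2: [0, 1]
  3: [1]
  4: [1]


Visit 4, enqueue [1]
Visit 1, enqueue [2, 3]
Visit 2, enqueue [0]
Visit 3, enqueue []
Visit 0, enqueue []

BFS order: [4, 1, 2, 3, 0]


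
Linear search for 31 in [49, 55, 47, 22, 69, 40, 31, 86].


i=0: 49!=31
i=1: 55!=31
i=2: 47!=31
i=3: 22!=31
i=4: 69!=31
i=5: 40!=31
i=6: 31==31 found!

Found at 6, 7 comps


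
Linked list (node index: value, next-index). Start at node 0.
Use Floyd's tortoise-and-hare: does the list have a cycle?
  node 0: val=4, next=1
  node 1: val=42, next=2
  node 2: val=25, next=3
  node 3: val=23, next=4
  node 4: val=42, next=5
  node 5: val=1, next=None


Floyd's tortoise (slow, +1) and hare (fast, +2):
  init: slow=0, fast=0
  step 1: slow=1, fast=2
  step 2: slow=2, fast=4
  step 3: fast 4->5->None, no cycle

Cycle: no


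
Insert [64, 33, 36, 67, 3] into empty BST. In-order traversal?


Insert 64: root
Insert 33: L from 64
Insert 36: L from 64 -> R from 33
Insert 67: R from 64
Insert 3: L from 64 -> L from 33

In-order: [3, 33, 36, 64, 67]


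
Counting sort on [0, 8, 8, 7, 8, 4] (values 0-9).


Input: [0, 8, 8, 7, 8, 4]
Counts: [1, 0, 0, 0, 1, 0, 0, 1, 3, 0]

Sorted: [0, 4, 7, 8, 8, 8]


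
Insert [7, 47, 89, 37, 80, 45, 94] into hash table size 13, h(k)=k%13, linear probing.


Insert 7: h=7 -> slot 7
Insert 47: h=8 -> slot 8
Insert 89: h=11 -> slot 11
Insert 37: h=11, 1 probes -> slot 12
Insert 80: h=2 -> slot 2
Insert 45: h=6 -> slot 6
Insert 94: h=3 -> slot 3

Table: [None, None, 80, 94, None, None, 45, 7, 47, None, None, 89, 37]


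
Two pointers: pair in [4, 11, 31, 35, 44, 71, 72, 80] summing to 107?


lo=0(4)+hi=7(80)=84
lo=1(11)+hi=7(80)=91
lo=2(31)+hi=7(80)=111
lo=2(31)+hi=6(72)=103
lo=3(35)+hi=6(72)=107

Yes: 35+72=107


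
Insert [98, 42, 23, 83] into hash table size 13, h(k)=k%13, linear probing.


Insert 98: h=7 -> slot 7
Insert 42: h=3 -> slot 3
Insert 23: h=10 -> slot 10
Insert 83: h=5 -> slot 5

Table: [None, None, None, 42, None, 83, None, 98, None, None, 23, None, None]


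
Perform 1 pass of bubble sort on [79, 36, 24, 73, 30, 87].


Initial: [79, 36, 24, 73, 30, 87]
Pass 1: [36, 24, 73, 30, 79, 87] (4 swaps)

After 1 pass: [36, 24, 73, 30, 79, 87]


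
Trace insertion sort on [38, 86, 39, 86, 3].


Initial: [38, 86, 39, 86, 3]
Insert 86: [38, 86, 39, 86, 3]
Insert 39: [38, 39, 86, 86, 3]
Insert 86: [38, 39, 86, 86, 3]
Insert 3: [3, 38, 39, 86, 86]

Sorted: [3, 38, 39, 86, 86]


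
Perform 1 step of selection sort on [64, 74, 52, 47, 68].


Initial: [64, 74, 52, 47, 68]
Step 1: min=47 at 3
  Swap: [47, 74, 52, 64, 68]

After 1 step: [47, 74, 52, 64, 68]


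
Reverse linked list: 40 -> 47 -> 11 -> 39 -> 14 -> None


Step 1: curr=40, set curr.next=prev(None) | reversed so far: 40
Step 2: curr=47, set curr.next=prev(40) | reversed so far: 47 -> 40
Step 3: curr=11, set curr.next=prev(47) | reversed so far: 11 -> 47 -> 40
Step 4: curr=39, set curr.next=prev(11) | reversed so far: 39 -> 11 -> 47 -> 40
Step 5: curr=14, set curr.next=prev(39) | reversed so far: 14 -> 39 -> 11 -> 47 -> 40

14 -> 39 -> 11 -> 47 -> 40 -> None


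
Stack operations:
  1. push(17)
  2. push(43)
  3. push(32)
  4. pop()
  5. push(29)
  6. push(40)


push(17) -> [17]
push(43) -> [17, 43]
push(32) -> [17, 43, 32]
pop()->32, [17, 43]
push(29) -> [17, 43, 29]
push(40) -> [17, 43, 29, 40]

Final stack: [17, 43, 29, 40]


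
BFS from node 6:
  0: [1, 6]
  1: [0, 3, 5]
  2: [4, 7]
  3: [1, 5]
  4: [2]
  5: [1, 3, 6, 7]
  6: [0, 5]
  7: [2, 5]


Visit 6, enqueue [0, 5]
Visit 0, enqueue [1]
Visit 5, enqueue [3, 7]
Visit 1, enqueue []
Visit 3, enqueue []
Visit 7, enqueue [2]
Visit 2, enqueue [4]
Visit 4, enqueue []

BFS order: [6, 0, 5, 1, 3, 7, 2, 4]


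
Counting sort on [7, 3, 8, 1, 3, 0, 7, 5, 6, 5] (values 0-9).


Input: [7, 3, 8, 1, 3, 0, 7, 5, 6, 5]
Counts: [1, 1, 0, 2, 0, 2, 1, 2, 1, 0]

Sorted: [0, 1, 3, 3, 5, 5, 6, 7, 7, 8]


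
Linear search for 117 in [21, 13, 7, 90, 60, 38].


i=0: 21!=117
i=1: 13!=117
i=2: 7!=117
i=3: 90!=117
i=4: 60!=117
i=5: 38!=117

Not found, 6 comps


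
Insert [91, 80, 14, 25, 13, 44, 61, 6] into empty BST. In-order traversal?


Insert 91: root
Insert 80: L from 91
Insert 14: L from 91 -> L from 80
Insert 25: L from 91 -> L from 80 -> R from 14
Insert 13: L from 91 -> L from 80 -> L from 14
Insert 44: L from 91 -> L from 80 -> R from 14 -> R from 25
Insert 61: L from 91 -> L from 80 -> R from 14 -> R from 25 -> R from 44
Insert 6: L from 91 -> L from 80 -> L from 14 -> L from 13

In-order: [6, 13, 14, 25, 44, 61, 80, 91]


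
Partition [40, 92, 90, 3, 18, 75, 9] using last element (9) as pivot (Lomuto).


Pivot: 9
  3 <= 9: swap -> [3, 92, 90, 40, 18, 75, 9]
Place pivot at 1: [3, 9, 90, 40, 18, 75, 92]

Partitioned: [3, 9, 90, 40, 18, 75, 92]


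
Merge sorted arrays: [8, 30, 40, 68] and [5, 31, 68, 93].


Take 5 from B
Take 8 from A
Take 30 from A
Take 31 from B
Take 40 from A
Take 68 from A

Merged: [5, 8, 30, 31, 40, 68, 68, 93]


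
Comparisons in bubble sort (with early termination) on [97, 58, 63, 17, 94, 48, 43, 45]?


Algorithm: bubble sort (with early termination)
Input: [97, 58, 63, 17, 94, 48, 43, 45]
Sorted: [17, 43, 45, 48, 58, 63, 94, 97]

27


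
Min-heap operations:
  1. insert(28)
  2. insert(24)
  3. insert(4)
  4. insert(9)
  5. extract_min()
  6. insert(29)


insert(28) -> [28]
insert(24) -> [24, 28]
insert(4) -> [4, 28, 24]
insert(9) -> [4, 9, 24, 28]
extract_min()->4, [9, 28, 24]
insert(29) -> [9, 28, 24, 29]

Final heap: [9, 28, 24, 29]


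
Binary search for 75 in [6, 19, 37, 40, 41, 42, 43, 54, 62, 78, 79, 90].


Step 1: lo=0, hi=11, mid=5, val=42
Step 2: lo=6, hi=11, mid=8, val=62
Step 3: lo=9, hi=11, mid=10, val=79
Step 4: lo=9, hi=9, mid=9, val=78

Not found


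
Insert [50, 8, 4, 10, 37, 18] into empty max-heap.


Insert 50: [50]
Insert 8: [50, 8]
Insert 4: [50, 8, 4]
Insert 10: [50, 10, 4, 8]
Insert 37: [50, 37, 4, 8, 10]
Insert 18: [50, 37, 18, 8, 10, 4]

Final heap: [50, 37, 18, 8, 10, 4]


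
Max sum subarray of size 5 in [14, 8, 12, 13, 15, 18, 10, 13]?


[0:5]: 62
[1:6]: 66
[2:7]: 68
[3:8]: 69

Max: 69 at [3:8]


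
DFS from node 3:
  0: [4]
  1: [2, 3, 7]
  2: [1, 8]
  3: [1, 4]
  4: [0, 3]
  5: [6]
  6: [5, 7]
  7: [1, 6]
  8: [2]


Visit 3, push [4, 1]
Visit 1, push [7, 2]
Visit 2, push [8]
Visit 8, push []
Visit 7, push [6]
Visit 6, push [5]
Visit 5, push []
Visit 4, push [0]
Visit 0, push []

DFS order: [3, 1, 2, 8, 7, 6, 5, 4, 0]


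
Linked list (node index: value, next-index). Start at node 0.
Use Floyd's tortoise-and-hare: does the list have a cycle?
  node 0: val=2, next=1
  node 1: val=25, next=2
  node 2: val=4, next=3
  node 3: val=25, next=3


Floyd's tortoise (slow, +1) and hare (fast, +2):
  init: slow=0, fast=0
  step 1: slow=1, fast=2
  step 2: slow=2, fast=3
  step 3: slow=3, fast=3
  slow == fast at node 3: cycle detected

Cycle: yes


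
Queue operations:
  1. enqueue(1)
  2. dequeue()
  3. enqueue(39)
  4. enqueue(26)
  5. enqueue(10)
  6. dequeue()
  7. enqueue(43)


enqueue(1) -> [1]
dequeue()->1, []
enqueue(39) -> [39]
enqueue(26) -> [39, 26]
enqueue(10) -> [39, 26, 10]
dequeue()->39, [26, 10]
enqueue(43) -> [26, 10, 43]

Final queue: [26, 10, 43]


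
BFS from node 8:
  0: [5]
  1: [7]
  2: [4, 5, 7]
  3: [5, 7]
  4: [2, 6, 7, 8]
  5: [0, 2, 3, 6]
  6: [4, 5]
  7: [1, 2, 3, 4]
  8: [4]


Visit 8, enqueue [4]
Visit 4, enqueue [2, 6, 7]
Visit 2, enqueue [5]
Visit 6, enqueue []
Visit 7, enqueue [1, 3]
Visit 5, enqueue [0]
Visit 1, enqueue []
Visit 3, enqueue []
Visit 0, enqueue []

BFS order: [8, 4, 2, 6, 7, 5, 1, 3, 0]


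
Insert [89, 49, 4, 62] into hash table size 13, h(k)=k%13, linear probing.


Insert 89: h=11 -> slot 11
Insert 49: h=10 -> slot 10
Insert 4: h=4 -> slot 4
Insert 62: h=10, 2 probes -> slot 12

Table: [None, None, None, None, 4, None, None, None, None, None, 49, 89, 62]


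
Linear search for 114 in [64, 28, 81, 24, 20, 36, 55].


i=0: 64!=114
i=1: 28!=114
i=2: 81!=114
i=3: 24!=114
i=4: 20!=114
i=5: 36!=114
i=6: 55!=114

Not found, 7 comps


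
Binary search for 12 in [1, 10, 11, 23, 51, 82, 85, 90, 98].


Step 1: lo=0, hi=8, mid=4, val=51
Step 2: lo=0, hi=3, mid=1, val=10
Step 3: lo=2, hi=3, mid=2, val=11
Step 4: lo=3, hi=3, mid=3, val=23

Not found


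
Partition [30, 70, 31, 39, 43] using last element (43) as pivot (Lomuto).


Pivot: 43
  30 <= 43: advance i (no swap)
  31 <= 43: swap -> [30, 31, 70, 39, 43]
  39 <= 43: swap -> [30, 31, 39, 70, 43]
Place pivot at 3: [30, 31, 39, 43, 70]

Partitioned: [30, 31, 39, 43, 70]


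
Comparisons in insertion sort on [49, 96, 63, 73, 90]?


Algorithm: insertion sort
Input: [49, 96, 63, 73, 90]
Sorted: [49, 63, 73, 90, 96]

7


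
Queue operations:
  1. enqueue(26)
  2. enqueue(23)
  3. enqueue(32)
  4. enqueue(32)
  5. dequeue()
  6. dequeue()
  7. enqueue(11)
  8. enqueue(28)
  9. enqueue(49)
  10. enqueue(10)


enqueue(26) -> [26]
enqueue(23) -> [26, 23]
enqueue(32) -> [26, 23, 32]
enqueue(32) -> [26, 23, 32, 32]
dequeue()->26, [23, 32, 32]
dequeue()->23, [32, 32]
enqueue(11) -> [32, 32, 11]
enqueue(28) -> [32, 32, 11, 28]
enqueue(49) -> [32, 32, 11, 28, 49]
enqueue(10) -> [32, 32, 11, 28, 49, 10]

Final queue: [32, 32, 11, 28, 49, 10]


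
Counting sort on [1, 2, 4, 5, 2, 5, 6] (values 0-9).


Input: [1, 2, 4, 5, 2, 5, 6]
Counts: [0, 1, 2, 0, 1, 2, 1, 0, 0, 0]

Sorted: [1, 2, 2, 4, 5, 5, 6]


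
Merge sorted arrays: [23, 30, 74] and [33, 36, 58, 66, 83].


Take 23 from A
Take 30 from A
Take 33 from B
Take 36 from B
Take 58 from B
Take 66 from B
Take 74 from A

Merged: [23, 30, 33, 36, 58, 66, 74, 83]


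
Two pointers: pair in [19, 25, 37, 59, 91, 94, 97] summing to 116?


lo=0(19)+hi=6(97)=116

Yes: 19+97=116


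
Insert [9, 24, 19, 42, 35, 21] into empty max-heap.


Insert 9: [9]
Insert 24: [24, 9]
Insert 19: [24, 9, 19]
Insert 42: [42, 24, 19, 9]
Insert 35: [42, 35, 19, 9, 24]
Insert 21: [42, 35, 21, 9, 24, 19]

Final heap: [42, 35, 21, 9, 24, 19]


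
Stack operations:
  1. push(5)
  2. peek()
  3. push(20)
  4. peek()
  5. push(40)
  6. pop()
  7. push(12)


push(5) -> [5]
peek()->5
push(20) -> [5, 20]
peek()->20
push(40) -> [5, 20, 40]
pop()->40, [5, 20]
push(12) -> [5, 20, 12]

Final stack: [5, 20, 12]


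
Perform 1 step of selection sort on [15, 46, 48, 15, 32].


Initial: [15, 46, 48, 15, 32]
Step 1: min=15 at 0
  Swap: [15, 46, 48, 15, 32]

After 1 step: [15, 46, 48, 15, 32]


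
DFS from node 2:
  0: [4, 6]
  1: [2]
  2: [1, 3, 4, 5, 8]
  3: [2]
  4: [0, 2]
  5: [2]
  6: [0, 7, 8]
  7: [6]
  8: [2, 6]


Visit 2, push [8, 5, 4, 3, 1]
Visit 1, push []
Visit 3, push []
Visit 4, push [0]
Visit 0, push [6]
Visit 6, push [8, 7]
Visit 7, push []
Visit 8, push []
Visit 5, push []

DFS order: [2, 1, 3, 4, 0, 6, 7, 8, 5]


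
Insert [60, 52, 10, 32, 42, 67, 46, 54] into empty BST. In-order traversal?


Insert 60: root
Insert 52: L from 60
Insert 10: L from 60 -> L from 52
Insert 32: L from 60 -> L from 52 -> R from 10
Insert 42: L from 60 -> L from 52 -> R from 10 -> R from 32
Insert 67: R from 60
Insert 46: L from 60 -> L from 52 -> R from 10 -> R from 32 -> R from 42
Insert 54: L from 60 -> R from 52

In-order: [10, 32, 42, 46, 52, 54, 60, 67]


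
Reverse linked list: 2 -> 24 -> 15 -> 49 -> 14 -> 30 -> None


Step 1: curr=2, set curr.next=prev(None) | reversed so far: 2
Step 2: curr=24, set curr.next=prev(2) | reversed so far: 24 -> 2
Step 3: curr=15, set curr.next=prev(24) | reversed so far: 15 -> 24 -> 2
Step 4: curr=49, set curr.next=prev(15) | reversed so far: 49 -> 15 -> 24 -> 2
Step 5: curr=14, set curr.next=prev(49) | reversed so far: 14 -> 49 -> 15 -> 24 -> 2
Step 6: curr=30, set curr.next=prev(14) | reversed so far: 30 -> 14 -> 49 -> 15 -> 24 -> 2

30 -> 14 -> 49 -> 15 -> 24 -> 2 -> None


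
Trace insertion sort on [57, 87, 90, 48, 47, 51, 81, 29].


Initial: [57, 87, 90, 48, 47, 51, 81, 29]
Insert 87: [57, 87, 90, 48, 47, 51, 81, 29]
Insert 90: [57, 87, 90, 48, 47, 51, 81, 29]
Insert 48: [48, 57, 87, 90, 47, 51, 81, 29]
Insert 47: [47, 48, 57, 87, 90, 51, 81, 29]
Insert 51: [47, 48, 51, 57, 87, 90, 81, 29]
Insert 81: [47, 48, 51, 57, 81, 87, 90, 29]
Insert 29: [29, 47, 48, 51, 57, 81, 87, 90]

Sorted: [29, 47, 48, 51, 57, 81, 87, 90]


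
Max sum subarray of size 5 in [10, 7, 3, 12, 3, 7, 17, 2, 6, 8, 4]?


[0:5]: 35
[1:6]: 32
[2:7]: 42
[3:8]: 41
[4:9]: 35
[5:10]: 40
[6:11]: 37

Max: 42 at [2:7]


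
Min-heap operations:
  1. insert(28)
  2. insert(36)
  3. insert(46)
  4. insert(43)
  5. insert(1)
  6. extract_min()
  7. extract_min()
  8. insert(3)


insert(28) -> [28]
insert(36) -> [28, 36]
insert(46) -> [28, 36, 46]
insert(43) -> [28, 36, 46, 43]
insert(1) -> [1, 28, 46, 43, 36]
extract_min()->1, [28, 36, 46, 43]
extract_min()->28, [36, 43, 46]
insert(3) -> [3, 36, 46, 43]

Final heap: [3, 36, 46, 43]


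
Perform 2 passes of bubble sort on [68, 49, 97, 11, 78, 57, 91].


Initial: [68, 49, 97, 11, 78, 57, 91]
Pass 1: [49, 68, 11, 78, 57, 91, 97] (5 swaps)
Pass 2: [49, 11, 68, 57, 78, 91, 97] (2 swaps)

After 2 passes: [49, 11, 68, 57, 78, 91, 97]


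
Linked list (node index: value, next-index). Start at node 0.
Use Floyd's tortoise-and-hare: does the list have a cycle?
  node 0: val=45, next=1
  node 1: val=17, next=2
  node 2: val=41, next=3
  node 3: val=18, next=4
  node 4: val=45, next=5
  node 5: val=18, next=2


Floyd's tortoise (slow, +1) and hare (fast, +2):
  init: slow=0, fast=0
  step 1: slow=1, fast=2
  step 2: slow=2, fast=4
  step 3: slow=3, fast=2
  step 4: slow=4, fast=4
  slow == fast at node 4: cycle detected

Cycle: yes


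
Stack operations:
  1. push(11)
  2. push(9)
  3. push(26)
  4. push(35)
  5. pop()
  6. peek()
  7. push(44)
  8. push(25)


push(11) -> [11]
push(9) -> [11, 9]
push(26) -> [11, 9, 26]
push(35) -> [11, 9, 26, 35]
pop()->35, [11, 9, 26]
peek()->26
push(44) -> [11, 9, 26, 44]
push(25) -> [11, 9, 26, 44, 25]

Final stack: [11, 9, 26, 44, 25]


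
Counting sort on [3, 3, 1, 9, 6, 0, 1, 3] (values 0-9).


Input: [3, 3, 1, 9, 6, 0, 1, 3]
Counts: [1, 2, 0, 3, 0, 0, 1, 0, 0, 1]

Sorted: [0, 1, 1, 3, 3, 3, 6, 9]


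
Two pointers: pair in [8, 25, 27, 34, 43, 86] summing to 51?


lo=0(8)+hi=5(86)=94
lo=0(8)+hi=4(43)=51

Yes: 8+43=51


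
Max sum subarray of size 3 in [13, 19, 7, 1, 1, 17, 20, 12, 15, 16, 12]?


[0:3]: 39
[1:4]: 27
[2:5]: 9
[3:6]: 19
[4:7]: 38
[5:8]: 49
[6:9]: 47
[7:10]: 43
[8:11]: 43

Max: 49 at [5:8]


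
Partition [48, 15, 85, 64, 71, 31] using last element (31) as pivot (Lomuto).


Pivot: 31
  15 <= 31: swap -> [15, 48, 85, 64, 71, 31]
Place pivot at 1: [15, 31, 85, 64, 71, 48]

Partitioned: [15, 31, 85, 64, 71, 48]


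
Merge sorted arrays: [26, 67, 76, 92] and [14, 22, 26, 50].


Take 14 from B
Take 22 from B
Take 26 from A
Take 26 from B
Take 50 from B

Merged: [14, 22, 26, 26, 50, 67, 76, 92]


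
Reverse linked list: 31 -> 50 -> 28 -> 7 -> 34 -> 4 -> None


Step 1: curr=31, set curr.next=prev(None) | reversed so far: 31
Step 2: curr=50, set curr.next=prev(31) | reversed so far: 50 -> 31
Step 3: curr=28, set curr.next=prev(50) | reversed so far: 28 -> 50 -> 31
Step 4: curr=7, set curr.next=prev(28) | reversed so far: 7 -> 28 -> 50 -> 31
Step 5: curr=34, set curr.next=prev(7) | reversed so far: 34 -> 7 -> 28 -> 50 -> 31
Step 6: curr=4, set curr.next=prev(34) | reversed so far: 4 -> 34 -> 7 -> 28 -> 50 -> 31

4 -> 34 -> 7 -> 28 -> 50 -> 31 -> None


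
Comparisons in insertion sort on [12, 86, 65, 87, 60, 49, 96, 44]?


Algorithm: insertion sort
Input: [12, 86, 65, 87, 60, 49, 96, 44]
Sorted: [12, 44, 49, 60, 65, 86, 87, 96]

21


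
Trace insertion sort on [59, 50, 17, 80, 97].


Initial: [59, 50, 17, 80, 97]
Insert 50: [50, 59, 17, 80, 97]
Insert 17: [17, 50, 59, 80, 97]
Insert 80: [17, 50, 59, 80, 97]
Insert 97: [17, 50, 59, 80, 97]

Sorted: [17, 50, 59, 80, 97]


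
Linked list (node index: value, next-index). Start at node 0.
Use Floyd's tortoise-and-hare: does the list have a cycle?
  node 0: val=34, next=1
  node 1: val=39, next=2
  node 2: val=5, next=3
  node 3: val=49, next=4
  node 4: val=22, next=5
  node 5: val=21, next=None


Floyd's tortoise (slow, +1) and hare (fast, +2):
  init: slow=0, fast=0
  step 1: slow=1, fast=2
  step 2: slow=2, fast=4
  step 3: fast 4->5->None, no cycle

Cycle: no


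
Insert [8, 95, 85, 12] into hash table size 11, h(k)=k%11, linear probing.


Insert 8: h=8 -> slot 8
Insert 95: h=7 -> slot 7
Insert 85: h=8, 1 probes -> slot 9
Insert 12: h=1 -> slot 1

Table: [None, 12, None, None, None, None, None, 95, 8, 85, None]


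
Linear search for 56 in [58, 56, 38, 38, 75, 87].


i=0: 58!=56
i=1: 56==56 found!

Found at 1, 2 comps


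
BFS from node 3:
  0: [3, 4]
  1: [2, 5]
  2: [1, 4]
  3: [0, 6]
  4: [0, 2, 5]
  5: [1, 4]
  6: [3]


Visit 3, enqueue [0, 6]
Visit 0, enqueue [4]
Visit 6, enqueue []
Visit 4, enqueue [2, 5]
Visit 2, enqueue [1]
Visit 5, enqueue []
Visit 1, enqueue []

BFS order: [3, 0, 6, 4, 2, 5, 1]


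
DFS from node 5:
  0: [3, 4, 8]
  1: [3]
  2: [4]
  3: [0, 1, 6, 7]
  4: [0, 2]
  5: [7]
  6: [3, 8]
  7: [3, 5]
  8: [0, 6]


Visit 5, push [7]
Visit 7, push [3]
Visit 3, push [6, 1, 0]
Visit 0, push [8, 4]
Visit 4, push [2]
Visit 2, push []
Visit 8, push [6]
Visit 6, push []
Visit 1, push []

DFS order: [5, 7, 3, 0, 4, 2, 8, 6, 1]


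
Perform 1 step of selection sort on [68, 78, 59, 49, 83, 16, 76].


Initial: [68, 78, 59, 49, 83, 16, 76]
Step 1: min=16 at 5
  Swap: [16, 78, 59, 49, 83, 68, 76]

After 1 step: [16, 78, 59, 49, 83, 68, 76]


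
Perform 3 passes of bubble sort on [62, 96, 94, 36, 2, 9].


Initial: [62, 96, 94, 36, 2, 9]
Pass 1: [62, 94, 36, 2, 9, 96] (4 swaps)
Pass 2: [62, 36, 2, 9, 94, 96] (3 swaps)
Pass 3: [36, 2, 9, 62, 94, 96] (3 swaps)

After 3 passes: [36, 2, 9, 62, 94, 96]


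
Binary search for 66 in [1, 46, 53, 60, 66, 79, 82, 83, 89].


Step 1: lo=0, hi=8, mid=4, val=66

Found at index 4


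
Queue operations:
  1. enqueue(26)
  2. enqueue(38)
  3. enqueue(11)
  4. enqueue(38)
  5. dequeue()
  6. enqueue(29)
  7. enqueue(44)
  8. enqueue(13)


enqueue(26) -> [26]
enqueue(38) -> [26, 38]
enqueue(11) -> [26, 38, 11]
enqueue(38) -> [26, 38, 11, 38]
dequeue()->26, [38, 11, 38]
enqueue(29) -> [38, 11, 38, 29]
enqueue(44) -> [38, 11, 38, 29, 44]
enqueue(13) -> [38, 11, 38, 29, 44, 13]

Final queue: [38, 11, 38, 29, 44, 13]


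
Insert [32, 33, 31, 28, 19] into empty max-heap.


Insert 32: [32]
Insert 33: [33, 32]
Insert 31: [33, 32, 31]
Insert 28: [33, 32, 31, 28]
Insert 19: [33, 32, 31, 28, 19]

Final heap: [33, 32, 31, 28, 19]


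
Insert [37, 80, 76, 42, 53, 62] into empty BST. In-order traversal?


Insert 37: root
Insert 80: R from 37
Insert 76: R from 37 -> L from 80
Insert 42: R from 37 -> L from 80 -> L from 76
Insert 53: R from 37 -> L from 80 -> L from 76 -> R from 42
Insert 62: R from 37 -> L from 80 -> L from 76 -> R from 42 -> R from 53

In-order: [37, 42, 53, 62, 76, 80]


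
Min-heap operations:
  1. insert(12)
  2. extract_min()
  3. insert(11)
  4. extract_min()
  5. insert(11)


insert(12) -> [12]
extract_min()->12, []
insert(11) -> [11]
extract_min()->11, []
insert(11) -> [11]

Final heap: [11]


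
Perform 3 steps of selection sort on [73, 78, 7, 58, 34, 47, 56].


Initial: [73, 78, 7, 58, 34, 47, 56]
Step 1: min=7 at 2
  Swap: [7, 78, 73, 58, 34, 47, 56]
Step 2: min=34 at 4
  Swap: [7, 34, 73, 58, 78, 47, 56]
Step 3: min=47 at 5
  Swap: [7, 34, 47, 58, 78, 73, 56]

After 3 steps: [7, 34, 47, 58, 78, 73, 56]


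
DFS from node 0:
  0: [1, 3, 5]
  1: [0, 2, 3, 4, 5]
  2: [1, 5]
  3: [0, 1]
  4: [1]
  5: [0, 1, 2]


Visit 0, push [5, 3, 1]
Visit 1, push [5, 4, 3, 2]
Visit 2, push [5]
Visit 5, push []
Visit 3, push []
Visit 4, push []

DFS order: [0, 1, 2, 5, 3, 4]


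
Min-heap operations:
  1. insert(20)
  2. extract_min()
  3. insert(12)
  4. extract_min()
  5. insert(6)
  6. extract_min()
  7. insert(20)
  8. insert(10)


insert(20) -> [20]
extract_min()->20, []
insert(12) -> [12]
extract_min()->12, []
insert(6) -> [6]
extract_min()->6, []
insert(20) -> [20]
insert(10) -> [10, 20]

Final heap: [10, 20]


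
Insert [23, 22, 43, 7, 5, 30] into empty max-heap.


Insert 23: [23]
Insert 22: [23, 22]
Insert 43: [43, 22, 23]
Insert 7: [43, 22, 23, 7]
Insert 5: [43, 22, 23, 7, 5]
Insert 30: [43, 22, 30, 7, 5, 23]

Final heap: [43, 22, 30, 7, 5, 23]


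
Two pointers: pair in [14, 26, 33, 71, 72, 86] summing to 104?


lo=0(14)+hi=5(86)=100
lo=1(26)+hi=5(86)=112
lo=1(26)+hi=4(72)=98
lo=2(33)+hi=4(72)=105
lo=2(33)+hi=3(71)=104

Yes: 33+71=104


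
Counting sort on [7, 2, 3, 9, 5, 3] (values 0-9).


Input: [7, 2, 3, 9, 5, 3]
Counts: [0, 0, 1, 2, 0, 1, 0, 1, 0, 1]

Sorted: [2, 3, 3, 5, 7, 9]


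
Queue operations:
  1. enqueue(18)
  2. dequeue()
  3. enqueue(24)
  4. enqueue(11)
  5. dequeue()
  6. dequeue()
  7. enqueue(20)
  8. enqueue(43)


enqueue(18) -> [18]
dequeue()->18, []
enqueue(24) -> [24]
enqueue(11) -> [24, 11]
dequeue()->24, [11]
dequeue()->11, []
enqueue(20) -> [20]
enqueue(43) -> [20, 43]

Final queue: [20, 43]


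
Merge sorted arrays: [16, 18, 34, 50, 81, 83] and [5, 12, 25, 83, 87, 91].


Take 5 from B
Take 12 from B
Take 16 from A
Take 18 from A
Take 25 from B
Take 34 from A
Take 50 from A
Take 81 from A
Take 83 from A

Merged: [5, 12, 16, 18, 25, 34, 50, 81, 83, 83, 87, 91]
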